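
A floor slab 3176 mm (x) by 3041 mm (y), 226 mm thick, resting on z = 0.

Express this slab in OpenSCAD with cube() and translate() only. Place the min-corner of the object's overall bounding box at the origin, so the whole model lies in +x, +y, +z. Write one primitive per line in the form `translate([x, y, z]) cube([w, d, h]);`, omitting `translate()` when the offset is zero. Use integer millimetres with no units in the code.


cube([3176, 3041, 226]);


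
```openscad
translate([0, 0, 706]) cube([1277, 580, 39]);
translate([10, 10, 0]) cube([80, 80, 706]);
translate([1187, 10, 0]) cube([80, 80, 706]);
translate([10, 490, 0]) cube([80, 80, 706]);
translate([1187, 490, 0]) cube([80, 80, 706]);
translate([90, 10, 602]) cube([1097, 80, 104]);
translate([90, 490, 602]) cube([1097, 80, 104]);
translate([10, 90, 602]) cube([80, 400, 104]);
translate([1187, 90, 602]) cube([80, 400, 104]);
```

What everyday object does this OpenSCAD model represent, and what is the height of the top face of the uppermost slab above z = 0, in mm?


A table. The table height is 745 mm.

A 1277×580×39 slab sits at z = 706 on four 80 mm square posts — a table. The top surface is at 706 + 39 = 745 mm.


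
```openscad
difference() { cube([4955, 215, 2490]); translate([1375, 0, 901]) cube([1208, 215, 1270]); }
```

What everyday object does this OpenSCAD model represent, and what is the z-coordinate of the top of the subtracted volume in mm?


A wall with a window opening. The window head height is 2171 mm.

A wall with a rectangular opening subtracted — a window. Sill at z = 901, opening 1270 mm tall, so the head is at 901 + 1270 = 2171 mm.


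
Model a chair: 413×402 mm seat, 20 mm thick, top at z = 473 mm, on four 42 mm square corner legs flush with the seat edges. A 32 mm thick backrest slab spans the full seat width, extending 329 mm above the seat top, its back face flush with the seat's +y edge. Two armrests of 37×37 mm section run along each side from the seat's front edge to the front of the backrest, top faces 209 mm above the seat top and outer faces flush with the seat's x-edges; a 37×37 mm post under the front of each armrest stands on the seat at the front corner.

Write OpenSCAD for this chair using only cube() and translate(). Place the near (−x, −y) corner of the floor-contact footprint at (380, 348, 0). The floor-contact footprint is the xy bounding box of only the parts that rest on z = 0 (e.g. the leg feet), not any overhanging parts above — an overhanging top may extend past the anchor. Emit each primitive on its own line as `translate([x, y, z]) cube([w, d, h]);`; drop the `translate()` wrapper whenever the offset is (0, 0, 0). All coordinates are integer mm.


translate([380, 348, 453]) cube([413, 402, 20]);
translate([380, 348, 0]) cube([42, 42, 453]);
translate([751, 348, 0]) cube([42, 42, 453]);
translate([380, 708, 0]) cube([42, 42, 453]);
translate([751, 708, 0]) cube([42, 42, 453]);
translate([380, 718, 473]) cube([413, 32, 329]);
translate([380, 348, 645]) cube([37, 370, 37]);
translate([756, 348, 645]) cube([37, 370, 37]);
translate([380, 348, 473]) cube([37, 37, 172]);
translate([756, 348, 473]) cube([37, 37, 172]);


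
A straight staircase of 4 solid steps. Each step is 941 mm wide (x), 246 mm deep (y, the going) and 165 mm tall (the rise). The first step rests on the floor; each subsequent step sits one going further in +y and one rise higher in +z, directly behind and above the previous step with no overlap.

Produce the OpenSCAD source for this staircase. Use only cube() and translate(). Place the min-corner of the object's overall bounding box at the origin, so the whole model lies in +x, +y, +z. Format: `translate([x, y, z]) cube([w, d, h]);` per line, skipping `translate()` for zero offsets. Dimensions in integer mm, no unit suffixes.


cube([941, 246, 165]);
translate([0, 246, 165]) cube([941, 246, 165]);
translate([0, 492, 330]) cube([941, 246, 165]);
translate([0, 738, 495]) cube([941, 246, 165]);


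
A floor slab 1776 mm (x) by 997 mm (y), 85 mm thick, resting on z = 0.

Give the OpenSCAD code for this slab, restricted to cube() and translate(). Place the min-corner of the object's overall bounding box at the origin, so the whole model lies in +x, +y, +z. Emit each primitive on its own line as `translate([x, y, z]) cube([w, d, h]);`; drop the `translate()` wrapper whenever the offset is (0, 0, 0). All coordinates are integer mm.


cube([1776, 997, 85]);


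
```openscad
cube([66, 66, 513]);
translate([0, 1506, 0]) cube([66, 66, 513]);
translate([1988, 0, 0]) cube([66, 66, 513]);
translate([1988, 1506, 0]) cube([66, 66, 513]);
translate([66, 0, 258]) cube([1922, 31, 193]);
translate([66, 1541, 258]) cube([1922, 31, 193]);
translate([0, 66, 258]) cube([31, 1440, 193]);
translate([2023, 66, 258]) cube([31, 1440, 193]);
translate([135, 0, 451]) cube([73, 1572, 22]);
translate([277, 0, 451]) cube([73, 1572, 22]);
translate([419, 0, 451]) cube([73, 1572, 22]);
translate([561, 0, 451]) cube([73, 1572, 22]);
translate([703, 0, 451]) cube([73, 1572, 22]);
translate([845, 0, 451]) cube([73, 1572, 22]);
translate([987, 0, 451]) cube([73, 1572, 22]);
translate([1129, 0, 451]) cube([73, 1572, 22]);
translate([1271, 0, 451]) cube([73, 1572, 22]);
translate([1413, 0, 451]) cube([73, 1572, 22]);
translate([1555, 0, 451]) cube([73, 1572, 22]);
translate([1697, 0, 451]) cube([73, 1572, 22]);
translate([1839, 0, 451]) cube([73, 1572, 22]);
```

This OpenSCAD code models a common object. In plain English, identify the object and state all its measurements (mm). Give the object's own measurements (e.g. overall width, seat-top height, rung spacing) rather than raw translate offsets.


A bed frame 2054 mm long (x) by 1572 mm wide (y). Four 66×66 mm corner posts, 513 mm tall, at the corners of the footprint. Four rails of 31 mm thickness and 193 mm height run between adjacent posts with their undersides at z = 258 mm, their outer faces flush with the outside of the frame (the two x-running rails run between the posts' inner faces; the two y-running rails run between the posts' inner faces). 13 slats, each 73 mm wide (x) and 22 mm thick, lie across the top of the two x-running rails, running the full 1572 mm width of the frame in y; along x they sit between the end posts with a 69 mm gap after the −x posts and between neighbouring slats, leaving 76 mm before the +x posts.


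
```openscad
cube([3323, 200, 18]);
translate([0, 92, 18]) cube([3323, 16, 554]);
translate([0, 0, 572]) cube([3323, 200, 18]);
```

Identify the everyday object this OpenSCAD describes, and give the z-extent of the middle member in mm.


An I-beam. The web height is 554 mm.

Two wide flanges with a thin centred web — an I-beam. Overall 590 mm minus two 18 mm flanges gives a web of 590 − 2·18 = 554 mm.


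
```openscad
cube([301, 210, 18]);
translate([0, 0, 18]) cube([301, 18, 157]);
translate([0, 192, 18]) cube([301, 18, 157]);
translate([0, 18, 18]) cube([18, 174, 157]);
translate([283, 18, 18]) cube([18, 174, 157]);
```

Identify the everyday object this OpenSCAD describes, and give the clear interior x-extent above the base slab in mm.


An open box. The internal width is 265 mm.

A 301×210 base slab with four walls standing on it — an open box. The base is 301 mm wide and the walls are 18 mm thick, so the internal width is 301 − 2 × 18 = 265 mm.


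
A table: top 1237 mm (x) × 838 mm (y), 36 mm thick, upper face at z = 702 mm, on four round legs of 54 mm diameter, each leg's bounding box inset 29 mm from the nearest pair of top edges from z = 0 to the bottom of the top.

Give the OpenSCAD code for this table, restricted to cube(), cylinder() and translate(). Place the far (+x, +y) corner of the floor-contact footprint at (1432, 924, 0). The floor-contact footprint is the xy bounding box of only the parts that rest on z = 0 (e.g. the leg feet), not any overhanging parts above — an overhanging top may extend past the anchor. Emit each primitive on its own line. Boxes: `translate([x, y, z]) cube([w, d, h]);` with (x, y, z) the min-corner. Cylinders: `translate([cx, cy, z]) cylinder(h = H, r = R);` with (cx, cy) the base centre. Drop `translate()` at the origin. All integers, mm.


translate([224, 115, 666]) cube([1237, 838, 36]);
translate([280, 171, 0]) cylinder(h = 666, r = 27);
translate([1405, 171, 0]) cylinder(h = 666, r = 27);
translate([280, 897, 0]) cylinder(h = 666, r = 27);
translate([1405, 897, 0]) cylinder(h = 666, r = 27);


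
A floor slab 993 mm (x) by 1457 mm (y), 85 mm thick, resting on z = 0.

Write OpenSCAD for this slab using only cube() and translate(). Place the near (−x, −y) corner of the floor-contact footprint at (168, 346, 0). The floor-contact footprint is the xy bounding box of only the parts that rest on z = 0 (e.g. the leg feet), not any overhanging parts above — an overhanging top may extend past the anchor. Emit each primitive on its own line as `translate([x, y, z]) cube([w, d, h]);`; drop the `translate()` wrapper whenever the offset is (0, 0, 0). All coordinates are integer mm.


translate([168, 346, 0]) cube([993, 1457, 85]);


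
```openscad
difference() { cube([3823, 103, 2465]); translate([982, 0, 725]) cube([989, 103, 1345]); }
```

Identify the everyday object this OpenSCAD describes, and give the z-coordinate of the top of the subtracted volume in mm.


A wall with a window opening. The window head height is 2070 mm.

A wall with a rectangular opening subtracted — a window. Sill at z = 725, opening 1345 mm tall, so the head is at 725 + 1345 = 2070 mm.


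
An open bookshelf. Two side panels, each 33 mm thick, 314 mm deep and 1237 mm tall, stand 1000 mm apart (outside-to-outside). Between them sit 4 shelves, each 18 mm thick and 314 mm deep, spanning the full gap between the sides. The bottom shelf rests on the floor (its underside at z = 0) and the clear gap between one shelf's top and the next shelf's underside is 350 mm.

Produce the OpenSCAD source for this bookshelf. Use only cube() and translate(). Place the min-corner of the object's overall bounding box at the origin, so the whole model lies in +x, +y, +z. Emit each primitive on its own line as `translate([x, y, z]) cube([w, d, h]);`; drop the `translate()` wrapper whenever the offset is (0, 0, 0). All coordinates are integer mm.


cube([33, 314, 1237]);
translate([967, 0, 0]) cube([33, 314, 1237]);
translate([33, 0, 0]) cube([934, 314, 18]);
translate([33, 0, 368]) cube([934, 314, 18]);
translate([33, 0, 736]) cube([934, 314, 18]);
translate([33, 0, 1104]) cube([934, 314, 18]);


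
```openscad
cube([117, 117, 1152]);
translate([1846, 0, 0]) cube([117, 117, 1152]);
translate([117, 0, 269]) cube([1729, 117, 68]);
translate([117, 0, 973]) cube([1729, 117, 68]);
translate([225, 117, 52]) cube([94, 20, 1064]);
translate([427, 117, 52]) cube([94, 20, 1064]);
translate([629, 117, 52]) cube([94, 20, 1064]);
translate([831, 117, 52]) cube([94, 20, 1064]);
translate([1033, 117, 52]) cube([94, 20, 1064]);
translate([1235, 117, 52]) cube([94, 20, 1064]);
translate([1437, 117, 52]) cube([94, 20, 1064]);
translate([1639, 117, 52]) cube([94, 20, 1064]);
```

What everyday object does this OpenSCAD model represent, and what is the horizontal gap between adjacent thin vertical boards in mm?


A fence section. The picket gap is 108 mm.

Two posts, two rails, 8 pickets — a fence section. Span 1729 mm holds 8 pickets of 94 mm with 9 equal gaps: ⌊(1729 − 8·94) / 9⌋ = 108 mm.


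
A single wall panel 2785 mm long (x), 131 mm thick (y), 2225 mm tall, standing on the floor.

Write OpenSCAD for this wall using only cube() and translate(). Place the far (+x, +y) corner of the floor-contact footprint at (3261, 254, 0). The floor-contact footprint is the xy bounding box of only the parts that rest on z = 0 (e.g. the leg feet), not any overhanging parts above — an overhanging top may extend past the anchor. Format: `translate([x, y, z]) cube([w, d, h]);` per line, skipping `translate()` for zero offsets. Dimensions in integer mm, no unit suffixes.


translate([476, 123, 0]) cube([2785, 131, 2225]);


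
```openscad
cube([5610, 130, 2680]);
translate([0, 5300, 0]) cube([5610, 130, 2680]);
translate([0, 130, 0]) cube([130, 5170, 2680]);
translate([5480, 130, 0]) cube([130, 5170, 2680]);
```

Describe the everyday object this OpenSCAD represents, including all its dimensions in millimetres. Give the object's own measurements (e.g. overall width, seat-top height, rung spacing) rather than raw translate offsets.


The wall frame of a small rectangular building: four walls, each 2680 mm tall and 130 mm thick, enclosing a footprint 5610 mm (x) by 5430 mm (y) outside-to-outside, with no floor or roof. The front and back walls (the −y and +y sides) span the full width; the two side walls fit between them.


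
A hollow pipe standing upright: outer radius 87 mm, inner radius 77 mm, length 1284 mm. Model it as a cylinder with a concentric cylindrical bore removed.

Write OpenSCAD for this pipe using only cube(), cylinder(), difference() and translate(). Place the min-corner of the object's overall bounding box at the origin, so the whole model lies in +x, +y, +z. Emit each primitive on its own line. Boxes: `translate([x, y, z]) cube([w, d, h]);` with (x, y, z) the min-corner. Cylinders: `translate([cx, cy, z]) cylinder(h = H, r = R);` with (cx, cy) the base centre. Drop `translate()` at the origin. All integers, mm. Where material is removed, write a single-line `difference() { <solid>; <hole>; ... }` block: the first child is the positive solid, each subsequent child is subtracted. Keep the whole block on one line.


difference() { translate([87, 87, 0]) cylinder(h = 1284, r = 87); translate([87, 87, 0]) cylinder(h = 1284, r = 77); }


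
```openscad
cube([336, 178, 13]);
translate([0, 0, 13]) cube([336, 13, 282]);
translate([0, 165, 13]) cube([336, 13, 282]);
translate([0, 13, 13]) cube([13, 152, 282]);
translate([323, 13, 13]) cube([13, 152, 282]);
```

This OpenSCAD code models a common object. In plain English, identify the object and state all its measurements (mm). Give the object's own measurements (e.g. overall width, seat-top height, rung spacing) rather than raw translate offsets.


An open-topped rectangular box: outside dimensions 336×178×295 mm, with a uniform wall and base thickness of 13 mm. The base is a full 336×178 slab on the floor; four walls sit on top of the base. The front and back walls (the −y and +y sides) span the full width; the two side walls fit between them.


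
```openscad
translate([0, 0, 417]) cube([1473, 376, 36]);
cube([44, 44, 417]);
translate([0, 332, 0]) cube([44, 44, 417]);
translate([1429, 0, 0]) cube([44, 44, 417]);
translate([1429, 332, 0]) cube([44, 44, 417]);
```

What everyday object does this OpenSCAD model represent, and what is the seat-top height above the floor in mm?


A bench. The seat-top height is 453 mm.

A long slab on four corner posts — a bench. The slab sits at z = 417 with thickness 36, so the top is 417 + 36 = 453 mm.


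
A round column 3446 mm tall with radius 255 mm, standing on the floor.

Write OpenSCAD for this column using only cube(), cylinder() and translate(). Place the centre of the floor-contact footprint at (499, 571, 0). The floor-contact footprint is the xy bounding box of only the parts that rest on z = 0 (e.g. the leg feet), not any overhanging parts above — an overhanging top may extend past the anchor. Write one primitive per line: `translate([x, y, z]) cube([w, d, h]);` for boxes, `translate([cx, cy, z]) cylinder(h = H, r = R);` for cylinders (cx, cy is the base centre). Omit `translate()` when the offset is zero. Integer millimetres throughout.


translate([499, 571, 0]) cylinder(h = 3446, r = 255);


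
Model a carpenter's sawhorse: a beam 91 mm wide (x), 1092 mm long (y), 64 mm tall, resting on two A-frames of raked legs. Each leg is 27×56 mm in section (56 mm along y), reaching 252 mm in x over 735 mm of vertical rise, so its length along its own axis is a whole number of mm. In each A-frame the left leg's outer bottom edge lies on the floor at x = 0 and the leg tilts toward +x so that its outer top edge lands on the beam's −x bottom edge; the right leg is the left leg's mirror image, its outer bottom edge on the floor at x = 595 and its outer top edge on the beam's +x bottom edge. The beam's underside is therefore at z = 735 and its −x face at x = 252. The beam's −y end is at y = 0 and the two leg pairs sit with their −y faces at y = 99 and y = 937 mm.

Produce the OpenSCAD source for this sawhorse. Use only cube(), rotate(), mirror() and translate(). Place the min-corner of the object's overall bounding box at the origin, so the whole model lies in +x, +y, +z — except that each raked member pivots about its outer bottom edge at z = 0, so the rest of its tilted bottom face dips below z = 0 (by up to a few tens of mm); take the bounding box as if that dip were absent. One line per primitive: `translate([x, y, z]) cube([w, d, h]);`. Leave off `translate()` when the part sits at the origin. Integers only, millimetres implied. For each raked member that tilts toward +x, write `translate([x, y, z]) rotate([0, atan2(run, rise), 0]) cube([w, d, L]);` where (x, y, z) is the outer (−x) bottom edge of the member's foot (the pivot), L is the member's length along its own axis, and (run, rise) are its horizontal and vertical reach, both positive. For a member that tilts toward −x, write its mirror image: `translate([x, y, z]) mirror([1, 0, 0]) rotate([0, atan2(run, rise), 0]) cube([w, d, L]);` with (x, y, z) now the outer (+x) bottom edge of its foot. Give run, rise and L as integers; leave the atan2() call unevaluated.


translate([252, 0, 735]) cube([91, 1092, 64]);
translate([0, 99, 0]) rotate([0, atan2(252, 735), 0]) cube([27, 56, 777]);
translate([595, 99, 0]) mirror([1, 0, 0]) rotate([0, atan2(252, 735), 0]) cube([27, 56, 777]);
translate([0, 937, 0]) rotate([0, atan2(252, 735), 0]) cube([27, 56, 777]);
translate([595, 937, 0]) mirror([1, 0, 0]) rotate([0, atan2(252, 735), 0]) cube([27, 56, 777]);


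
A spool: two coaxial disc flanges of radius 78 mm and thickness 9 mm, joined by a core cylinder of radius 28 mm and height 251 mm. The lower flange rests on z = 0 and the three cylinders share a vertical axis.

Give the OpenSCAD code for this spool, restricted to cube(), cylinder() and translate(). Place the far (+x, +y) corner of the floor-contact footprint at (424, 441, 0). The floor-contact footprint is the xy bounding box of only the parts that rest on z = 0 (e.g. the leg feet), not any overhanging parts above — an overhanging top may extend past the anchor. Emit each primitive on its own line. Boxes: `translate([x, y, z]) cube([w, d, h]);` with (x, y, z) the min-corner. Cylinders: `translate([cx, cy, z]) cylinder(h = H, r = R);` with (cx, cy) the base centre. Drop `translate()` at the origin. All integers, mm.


translate([346, 363, 0]) cylinder(h = 9, r = 78);
translate([346, 363, 9]) cylinder(h = 251, r = 28);
translate([346, 363, 260]) cylinder(h = 9, r = 78);


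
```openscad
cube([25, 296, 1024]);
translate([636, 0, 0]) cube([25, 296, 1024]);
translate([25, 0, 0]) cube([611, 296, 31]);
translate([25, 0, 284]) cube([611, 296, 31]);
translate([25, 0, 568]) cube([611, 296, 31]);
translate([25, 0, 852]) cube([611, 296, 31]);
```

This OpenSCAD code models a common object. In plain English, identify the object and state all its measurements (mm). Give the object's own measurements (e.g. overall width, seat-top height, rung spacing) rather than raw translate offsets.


An open bookshelf. Two side panels, each 25 mm thick, 296 mm deep and 1024 mm tall, stand 661 mm apart (outside-to-outside). Between them sit 4 shelves, each 31 mm thick and 296 mm deep, spanning the full gap between the sides. The bottom shelf rests on the floor (its underside at z = 0) and the clear gap between one shelf's top and the next shelf's underside is 253 mm.


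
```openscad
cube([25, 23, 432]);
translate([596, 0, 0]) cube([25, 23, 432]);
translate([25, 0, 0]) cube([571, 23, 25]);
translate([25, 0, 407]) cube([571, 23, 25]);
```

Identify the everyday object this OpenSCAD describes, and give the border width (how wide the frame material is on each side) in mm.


A picture frame. The border width is 25 mm.

Four thin pieces enclosing a rectangular opening — a picture frame. The two full-height stiles are 432 mm tall; the top rail sits at z = 407 and is 25 mm tall, so the border above the opening is 432 − 407 = 25 mm, matching the stile x-width.


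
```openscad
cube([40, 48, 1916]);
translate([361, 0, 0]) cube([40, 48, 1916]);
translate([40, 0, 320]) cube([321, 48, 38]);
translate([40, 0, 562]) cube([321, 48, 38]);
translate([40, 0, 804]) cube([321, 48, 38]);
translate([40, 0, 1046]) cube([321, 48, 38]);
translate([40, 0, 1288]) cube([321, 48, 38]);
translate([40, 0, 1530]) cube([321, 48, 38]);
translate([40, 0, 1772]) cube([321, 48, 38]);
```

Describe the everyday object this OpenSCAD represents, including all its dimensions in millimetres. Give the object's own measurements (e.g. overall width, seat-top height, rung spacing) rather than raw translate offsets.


A straight ladder. Two 40×48 mm vertical rails, 1916 mm tall, stand 401 mm apart (outside-to-outside) with their front faces coplanar on the −y side. 7 rungs, each 48 mm deep and 38 mm tall, span between the inner faces of the rails, front faces flush with the rails. The lowest rung's underside is at z = 320 mm and rungs are spaced 242 mm apart (underside to underside).


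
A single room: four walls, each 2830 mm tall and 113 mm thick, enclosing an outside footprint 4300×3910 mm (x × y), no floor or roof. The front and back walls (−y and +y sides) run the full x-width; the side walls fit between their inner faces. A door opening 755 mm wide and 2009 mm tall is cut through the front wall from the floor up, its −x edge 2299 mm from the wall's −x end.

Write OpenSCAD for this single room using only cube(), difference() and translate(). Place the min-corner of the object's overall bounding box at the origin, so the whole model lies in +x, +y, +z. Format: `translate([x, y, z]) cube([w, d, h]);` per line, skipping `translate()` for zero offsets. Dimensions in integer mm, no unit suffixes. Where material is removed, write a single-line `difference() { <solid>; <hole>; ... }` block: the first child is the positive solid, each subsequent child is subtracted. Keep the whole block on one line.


difference() { cube([4300, 113, 2830]); translate([2299, 0, 0]) cube([755, 113, 2009]); }
translate([0, 3797, 0]) cube([4300, 113, 2830]);
translate([0, 113, 0]) cube([113, 3684, 2830]);
translate([4187, 113, 0]) cube([113, 3684, 2830]);


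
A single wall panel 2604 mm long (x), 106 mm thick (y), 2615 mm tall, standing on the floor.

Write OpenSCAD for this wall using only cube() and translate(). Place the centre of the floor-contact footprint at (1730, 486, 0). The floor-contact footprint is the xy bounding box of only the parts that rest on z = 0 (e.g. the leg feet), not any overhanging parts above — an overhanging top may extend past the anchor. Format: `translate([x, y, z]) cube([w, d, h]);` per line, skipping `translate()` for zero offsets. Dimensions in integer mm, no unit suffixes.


translate([428, 433, 0]) cube([2604, 106, 2615]);


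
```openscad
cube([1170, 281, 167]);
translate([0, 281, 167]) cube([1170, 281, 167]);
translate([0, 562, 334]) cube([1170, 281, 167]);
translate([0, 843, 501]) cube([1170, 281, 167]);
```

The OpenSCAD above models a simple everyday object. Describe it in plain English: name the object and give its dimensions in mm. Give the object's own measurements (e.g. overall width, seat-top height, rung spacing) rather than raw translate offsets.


A straight staircase of 4 solid steps. Each step is 1170 mm wide (x), 281 mm deep (y, the going) and 167 mm tall (the rise). The first step rests on the floor; each subsequent step sits one going further in +y and one rise higher in +z, directly behind and above the previous step with no overlap.


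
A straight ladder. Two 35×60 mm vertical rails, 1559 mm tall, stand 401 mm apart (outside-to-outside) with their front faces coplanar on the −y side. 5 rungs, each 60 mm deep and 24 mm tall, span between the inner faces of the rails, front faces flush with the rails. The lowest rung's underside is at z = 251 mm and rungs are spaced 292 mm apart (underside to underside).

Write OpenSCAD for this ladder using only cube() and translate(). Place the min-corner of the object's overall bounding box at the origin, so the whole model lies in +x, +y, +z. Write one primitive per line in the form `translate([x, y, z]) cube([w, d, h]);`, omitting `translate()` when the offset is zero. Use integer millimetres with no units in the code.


cube([35, 60, 1559]);
translate([366, 0, 0]) cube([35, 60, 1559]);
translate([35, 0, 251]) cube([331, 60, 24]);
translate([35, 0, 543]) cube([331, 60, 24]);
translate([35, 0, 835]) cube([331, 60, 24]);
translate([35, 0, 1127]) cube([331, 60, 24]);
translate([35, 0, 1419]) cube([331, 60, 24]);


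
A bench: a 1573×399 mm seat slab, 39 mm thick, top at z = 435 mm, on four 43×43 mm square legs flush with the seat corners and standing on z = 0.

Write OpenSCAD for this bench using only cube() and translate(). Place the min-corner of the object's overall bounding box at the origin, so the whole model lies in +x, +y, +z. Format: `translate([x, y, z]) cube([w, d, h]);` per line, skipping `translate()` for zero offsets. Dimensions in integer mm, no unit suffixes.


translate([0, 0, 396]) cube([1573, 399, 39]);
cube([43, 43, 396]);
translate([0, 356, 0]) cube([43, 43, 396]);
translate([1530, 0, 0]) cube([43, 43, 396]);
translate([1530, 356, 0]) cube([43, 43, 396]);


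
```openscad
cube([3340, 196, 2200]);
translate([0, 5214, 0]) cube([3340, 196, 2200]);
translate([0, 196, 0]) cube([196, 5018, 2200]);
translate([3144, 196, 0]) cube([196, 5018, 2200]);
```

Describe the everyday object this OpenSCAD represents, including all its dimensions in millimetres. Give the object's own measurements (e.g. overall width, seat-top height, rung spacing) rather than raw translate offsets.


The wall frame of a small rectangular building: four walls, each 2200 mm tall and 196 mm thick, enclosing a footprint 3340 mm (x) by 5410 mm (y) outside-to-outside, with no floor or roof. The front and back walls (the −y and +y sides) span the full width; the two side walls fit between them.


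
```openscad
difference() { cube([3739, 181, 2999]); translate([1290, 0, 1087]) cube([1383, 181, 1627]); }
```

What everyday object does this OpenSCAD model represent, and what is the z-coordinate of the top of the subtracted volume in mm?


A wall with a window opening. The window head height is 2714 mm.

A wall with a rectangular opening subtracted — a window. Sill at z = 1087, opening 1627 mm tall, so the head is at 1087 + 1627 = 2714 mm.


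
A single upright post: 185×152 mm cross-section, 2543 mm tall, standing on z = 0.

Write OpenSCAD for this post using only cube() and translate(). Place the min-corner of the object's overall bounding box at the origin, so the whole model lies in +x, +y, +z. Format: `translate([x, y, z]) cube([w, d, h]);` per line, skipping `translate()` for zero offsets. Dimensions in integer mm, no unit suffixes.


cube([185, 152, 2543]);


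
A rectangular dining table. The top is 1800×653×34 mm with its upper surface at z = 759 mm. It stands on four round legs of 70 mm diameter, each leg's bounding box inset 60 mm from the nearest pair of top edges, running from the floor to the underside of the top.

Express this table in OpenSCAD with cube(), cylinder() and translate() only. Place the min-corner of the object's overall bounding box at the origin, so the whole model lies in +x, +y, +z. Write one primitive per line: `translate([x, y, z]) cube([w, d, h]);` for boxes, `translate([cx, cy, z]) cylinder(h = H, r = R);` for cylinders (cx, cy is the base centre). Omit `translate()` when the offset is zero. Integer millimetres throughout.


// leg_h = 759 - 34 = 725
translate([0, 0, 725]) cube([1800, 653, 34]);
translate([95, 95, 0]) cylinder(h = 725, r = 35);
translate([1705, 95, 0]) cylinder(h = 725, r = 35);
translate([95, 558, 0]) cylinder(h = 725, r = 35);
translate([1705, 558, 0]) cylinder(h = 725, r = 35);


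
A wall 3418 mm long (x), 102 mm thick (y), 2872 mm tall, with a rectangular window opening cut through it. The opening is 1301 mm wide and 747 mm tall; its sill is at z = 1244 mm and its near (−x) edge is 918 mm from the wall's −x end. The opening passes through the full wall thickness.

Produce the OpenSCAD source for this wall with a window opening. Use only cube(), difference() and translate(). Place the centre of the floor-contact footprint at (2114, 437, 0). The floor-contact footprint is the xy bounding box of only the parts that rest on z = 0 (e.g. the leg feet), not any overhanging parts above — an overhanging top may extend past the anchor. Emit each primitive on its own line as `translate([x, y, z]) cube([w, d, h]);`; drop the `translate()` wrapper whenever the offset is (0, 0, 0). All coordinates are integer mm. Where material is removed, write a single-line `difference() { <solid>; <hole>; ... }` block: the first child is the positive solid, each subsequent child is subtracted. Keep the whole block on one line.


difference() { translate([405, 386, 0]) cube([3418, 102, 2872]); translate([1323, 386, 1244]) cube([1301, 102, 747]); }


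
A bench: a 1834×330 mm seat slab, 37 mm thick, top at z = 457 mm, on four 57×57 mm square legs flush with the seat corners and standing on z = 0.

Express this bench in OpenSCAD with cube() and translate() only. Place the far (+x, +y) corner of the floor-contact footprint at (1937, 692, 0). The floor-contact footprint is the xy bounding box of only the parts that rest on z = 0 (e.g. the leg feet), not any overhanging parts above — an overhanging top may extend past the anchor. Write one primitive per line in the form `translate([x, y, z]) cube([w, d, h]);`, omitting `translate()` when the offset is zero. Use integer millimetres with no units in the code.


// leg_h = 457 − 37 = 420
translate([103, 362, 420]) cube([1834, 330, 37]);
translate([103, 362, 0]) cube([57, 57, 420]);
translate([103, 635, 0]) cube([57, 57, 420]);
translate([1880, 362, 0]) cube([57, 57, 420]);
translate([1880, 635, 0]) cube([57, 57, 420]);


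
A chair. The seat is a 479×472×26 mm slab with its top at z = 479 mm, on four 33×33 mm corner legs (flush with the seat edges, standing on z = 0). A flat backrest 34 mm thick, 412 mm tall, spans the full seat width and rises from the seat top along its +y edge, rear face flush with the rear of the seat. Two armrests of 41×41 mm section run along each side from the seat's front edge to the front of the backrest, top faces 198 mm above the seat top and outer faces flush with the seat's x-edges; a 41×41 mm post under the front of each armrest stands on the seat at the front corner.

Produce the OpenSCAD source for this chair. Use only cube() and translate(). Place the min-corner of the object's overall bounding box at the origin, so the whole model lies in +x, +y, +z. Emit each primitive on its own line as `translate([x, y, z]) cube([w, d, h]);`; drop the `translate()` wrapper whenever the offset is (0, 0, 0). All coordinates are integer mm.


translate([0, 0, 453]) cube([479, 472, 26]);
cube([33, 33, 453]);
translate([446, 0, 0]) cube([33, 33, 453]);
translate([0, 439, 0]) cube([33, 33, 453]);
translate([446, 439, 0]) cube([33, 33, 453]);
translate([0, 438, 479]) cube([479, 34, 412]);
translate([0, 0, 636]) cube([41, 438, 41]);
translate([438, 0, 636]) cube([41, 438, 41]);
translate([0, 0, 479]) cube([41, 41, 157]);
translate([438, 0, 479]) cube([41, 41, 157]);


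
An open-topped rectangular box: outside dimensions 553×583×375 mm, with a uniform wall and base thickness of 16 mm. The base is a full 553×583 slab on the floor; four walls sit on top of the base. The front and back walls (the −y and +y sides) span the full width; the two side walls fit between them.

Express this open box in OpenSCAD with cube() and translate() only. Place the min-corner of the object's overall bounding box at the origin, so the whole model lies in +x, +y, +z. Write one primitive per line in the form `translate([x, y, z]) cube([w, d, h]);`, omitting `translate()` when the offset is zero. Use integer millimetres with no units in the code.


cube([553, 583, 16]);
translate([0, 0, 16]) cube([553, 16, 359]);
translate([0, 567, 16]) cube([553, 16, 359]);
translate([0, 16, 16]) cube([16, 551, 359]);
translate([537, 16, 16]) cube([16, 551, 359]);


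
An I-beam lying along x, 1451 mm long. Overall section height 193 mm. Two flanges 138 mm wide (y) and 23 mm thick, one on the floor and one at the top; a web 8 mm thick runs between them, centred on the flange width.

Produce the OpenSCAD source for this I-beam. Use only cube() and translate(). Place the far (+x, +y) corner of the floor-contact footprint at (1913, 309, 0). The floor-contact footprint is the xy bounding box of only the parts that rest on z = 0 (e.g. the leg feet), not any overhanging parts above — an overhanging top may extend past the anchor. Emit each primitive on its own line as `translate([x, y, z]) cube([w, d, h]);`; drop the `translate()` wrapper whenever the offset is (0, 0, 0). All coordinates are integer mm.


translate([462, 171, 0]) cube([1451, 138, 23]);
translate([462, 236, 23]) cube([1451, 8, 147]);
translate([462, 171, 170]) cube([1451, 138, 23]);


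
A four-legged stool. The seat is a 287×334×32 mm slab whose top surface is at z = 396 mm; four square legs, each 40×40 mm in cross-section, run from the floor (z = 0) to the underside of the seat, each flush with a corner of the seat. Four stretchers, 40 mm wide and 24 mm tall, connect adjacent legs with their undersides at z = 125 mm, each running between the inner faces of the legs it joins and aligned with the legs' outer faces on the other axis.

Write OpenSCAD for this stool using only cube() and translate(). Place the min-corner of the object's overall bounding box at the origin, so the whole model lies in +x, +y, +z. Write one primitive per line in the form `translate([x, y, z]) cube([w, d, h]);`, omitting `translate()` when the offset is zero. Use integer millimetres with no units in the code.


translate([0, 0, 364]) cube([287, 334, 32]);
cube([40, 40, 364]);
translate([247, 0, 0]) cube([40, 40, 364]);
translate([0, 294, 0]) cube([40, 40, 364]);
translate([247, 294, 0]) cube([40, 40, 364]);
translate([40, 0, 125]) cube([207, 40, 24]);
translate([40, 294, 125]) cube([207, 40, 24]);
translate([0, 40, 125]) cube([40, 254, 24]);
translate([247, 40, 125]) cube([40, 254, 24]);


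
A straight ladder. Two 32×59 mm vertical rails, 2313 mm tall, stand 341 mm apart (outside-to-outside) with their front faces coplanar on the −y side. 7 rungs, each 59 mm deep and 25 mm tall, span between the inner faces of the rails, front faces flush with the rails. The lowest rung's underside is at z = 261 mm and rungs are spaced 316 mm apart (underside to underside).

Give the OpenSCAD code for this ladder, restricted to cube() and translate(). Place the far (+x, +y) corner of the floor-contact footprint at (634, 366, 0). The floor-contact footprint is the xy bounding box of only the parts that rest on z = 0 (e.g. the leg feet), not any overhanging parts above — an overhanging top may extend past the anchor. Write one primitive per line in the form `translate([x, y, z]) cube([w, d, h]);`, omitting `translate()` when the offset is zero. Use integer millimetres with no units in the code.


translate([293, 307, 0]) cube([32, 59, 2313]);
translate([602, 307, 0]) cube([32, 59, 2313]);
translate([325, 307, 261]) cube([277, 59, 25]);
translate([325, 307, 577]) cube([277, 59, 25]);
translate([325, 307, 893]) cube([277, 59, 25]);
translate([325, 307, 1209]) cube([277, 59, 25]);
translate([325, 307, 1525]) cube([277, 59, 25]);
translate([325, 307, 1841]) cube([277, 59, 25]);
translate([325, 307, 2157]) cube([277, 59, 25]);


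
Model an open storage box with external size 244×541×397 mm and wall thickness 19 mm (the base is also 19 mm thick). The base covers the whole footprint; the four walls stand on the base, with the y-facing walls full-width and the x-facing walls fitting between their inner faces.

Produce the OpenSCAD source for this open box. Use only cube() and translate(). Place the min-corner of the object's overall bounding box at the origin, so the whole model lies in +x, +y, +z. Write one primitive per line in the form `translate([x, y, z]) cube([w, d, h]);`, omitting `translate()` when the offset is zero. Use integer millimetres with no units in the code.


cube([244, 541, 19]);
translate([0, 0, 19]) cube([244, 19, 378]);
translate([0, 522, 19]) cube([244, 19, 378]);
translate([0, 19, 19]) cube([19, 503, 378]);
translate([225, 19, 19]) cube([19, 503, 378]);


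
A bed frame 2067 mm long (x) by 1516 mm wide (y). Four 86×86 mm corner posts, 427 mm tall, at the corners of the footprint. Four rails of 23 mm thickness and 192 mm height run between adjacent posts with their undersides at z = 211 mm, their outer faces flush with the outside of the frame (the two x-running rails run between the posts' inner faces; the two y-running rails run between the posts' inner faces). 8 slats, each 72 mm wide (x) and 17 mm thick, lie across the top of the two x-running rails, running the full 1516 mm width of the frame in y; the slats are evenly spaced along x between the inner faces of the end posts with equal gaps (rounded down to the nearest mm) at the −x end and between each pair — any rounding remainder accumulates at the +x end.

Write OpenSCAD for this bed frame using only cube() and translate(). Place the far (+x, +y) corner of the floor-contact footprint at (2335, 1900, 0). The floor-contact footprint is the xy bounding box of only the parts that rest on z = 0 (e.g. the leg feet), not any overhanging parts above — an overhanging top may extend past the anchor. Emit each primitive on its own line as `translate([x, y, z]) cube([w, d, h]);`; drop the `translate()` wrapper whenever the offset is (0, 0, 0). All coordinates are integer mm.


translate([268, 384, 0]) cube([86, 86, 427]);
translate([268, 1814, 0]) cube([86, 86, 427]);
translate([2249, 384, 0]) cube([86, 86, 427]);
translate([2249, 1814, 0]) cube([86, 86, 427]);
translate([354, 384, 211]) cube([1895, 23, 192]);
translate([354, 1877, 211]) cube([1895, 23, 192]);
translate([268, 470, 211]) cube([23, 1344, 192]);
translate([2312, 470, 211]) cube([23, 1344, 192]);
translate([500, 384, 403]) cube([72, 1516, 17]);
translate([718, 384, 403]) cube([72, 1516, 17]);
translate([936, 384, 403]) cube([72, 1516, 17]);
translate([1154, 384, 403]) cube([72, 1516, 17]);
translate([1372, 384, 403]) cube([72, 1516, 17]);
translate([1590, 384, 403]) cube([72, 1516, 17]);
translate([1808, 384, 403]) cube([72, 1516, 17]);
translate([2026, 384, 403]) cube([72, 1516, 17]);


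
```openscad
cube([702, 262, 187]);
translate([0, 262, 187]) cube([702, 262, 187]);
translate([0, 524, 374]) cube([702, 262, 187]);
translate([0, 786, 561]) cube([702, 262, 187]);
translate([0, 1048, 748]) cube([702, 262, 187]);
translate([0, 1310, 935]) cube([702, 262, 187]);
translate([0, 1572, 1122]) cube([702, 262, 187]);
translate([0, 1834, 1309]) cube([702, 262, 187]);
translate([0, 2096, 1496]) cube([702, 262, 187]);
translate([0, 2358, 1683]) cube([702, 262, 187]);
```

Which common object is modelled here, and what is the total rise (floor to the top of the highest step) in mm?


A staircase. The total rise is 1870 mm.

10 identical blocks, each offset up and back from the previous — a staircase. Each step is 187 mm tall and there are 10 of them, so the total rise is 10 × 187 = 1870 mm.


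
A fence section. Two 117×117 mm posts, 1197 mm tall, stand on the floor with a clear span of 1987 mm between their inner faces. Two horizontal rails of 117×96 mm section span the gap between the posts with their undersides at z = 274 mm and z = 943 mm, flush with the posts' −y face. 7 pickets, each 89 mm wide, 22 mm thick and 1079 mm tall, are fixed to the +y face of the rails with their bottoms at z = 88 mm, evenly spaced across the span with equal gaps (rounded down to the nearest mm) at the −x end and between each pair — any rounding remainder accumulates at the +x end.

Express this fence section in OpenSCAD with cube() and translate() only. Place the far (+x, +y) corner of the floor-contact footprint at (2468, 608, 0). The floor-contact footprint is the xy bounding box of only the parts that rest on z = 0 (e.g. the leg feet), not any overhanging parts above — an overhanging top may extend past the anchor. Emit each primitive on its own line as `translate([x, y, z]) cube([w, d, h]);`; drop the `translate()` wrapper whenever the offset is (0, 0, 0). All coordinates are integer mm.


translate([247, 491, 0]) cube([117, 117, 1197]);
translate([2351, 491, 0]) cube([117, 117, 1197]);
translate([364, 491, 274]) cube([1987, 117, 96]);
translate([364, 491, 943]) cube([1987, 117, 96]);
translate([534, 608, 88]) cube([89, 22, 1079]);
translate([793, 608, 88]) cube([89, 22, 1079]);
translate([1052, 608, 88]) cube([89, 22, 1079]);
translate([1311, 608, 88]) cube([89, 22, 1079]);
translate([1570, 608, 88]) cube([89, 22, 1079]);
translate([1829, 608, 88]) cube([89, 22, 1079]);
translate([2088, 608, 88]) cube([89, 22, 1079]);
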